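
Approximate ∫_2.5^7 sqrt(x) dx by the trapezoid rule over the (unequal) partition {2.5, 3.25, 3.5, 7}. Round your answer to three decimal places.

Subinterval widths: 0.75, 0.25, 3.5.
f(2.5) ≈ 1.581, f(3.25) ≈ 1.803, f(3.5) ≈ 1.871, f(7) ≈ 2.646.
On each subinterval the trapezoid contributes (Δx_i/2)·[f(x_{i-1}) + f(x_i)].
Sum ≈ 9.632.

9.632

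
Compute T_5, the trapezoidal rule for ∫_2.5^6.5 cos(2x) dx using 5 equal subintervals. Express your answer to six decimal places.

0.535757

Δx = (6.5 − 2.5)/5 = 0.8.
f(2.5) ≈ 0.283662, f(3.3) ≈ 0.950233, f(4.1) ≈ -0.339155, f(4.9) ≈ -0.930426, f(5.7) ≈ 0.393491, f(6.5) ≈ 0.907447.
T_5 = (Δx/2)·[f(x_0) + 2f(x_1) + ... + 2f(x_{4}) + f(x_5)].
Sum ≈ 0.535757.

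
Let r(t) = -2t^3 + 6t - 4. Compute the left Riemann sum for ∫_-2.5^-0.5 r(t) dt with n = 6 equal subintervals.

-3

Δt = (-0.5 − (-2.5))/6 = 1/3.
Left endpoints: -2.5, -13/6, -11/6, -1.5, -7/6, -5/6.
r(-2.5) = 12.25, r(-13/6) = 361/108, r(-11/6) = -289/108, r(-1.5) = -6.25, r(-7/6) = -845/108, r(-5/6) = -847/108.
Sum = Δt · [r(-2.5) + r(-13/6) + r(-11/6) + ...].
Sum = -3.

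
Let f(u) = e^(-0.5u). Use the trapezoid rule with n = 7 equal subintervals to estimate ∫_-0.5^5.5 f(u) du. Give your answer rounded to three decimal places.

Δu = (5.5 − (-0.5))/7 = 6/7.
f(-0.5) ≈ 1.284, f(5/14) ≈ 0.836, f(17/14) ≈ 0.545, f(29/14) ≈ 0.355, f(41/14) ≈ 0.231, f(53/14) ≈ 0.151, f(65/14) ≈ 0.098, f(5.5) ≈ 0.064.
T_7 = (Δu/2)·[f(u_0) + 2f(u_1) + ... + 2f(u_{6}) + f(u_7)].
Sum ≈ 2.477.

2.477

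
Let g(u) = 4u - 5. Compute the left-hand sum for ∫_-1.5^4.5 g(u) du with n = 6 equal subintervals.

Δu = (4.5 − (-1.5))/6 = 1.
Left endpoints: -1.5, -0.5, 0.5, 1.5, 2.5, 3.5.
g(-1.5) = -11, g(-0.5) = -7, g(0.5) = -3, g(1.5) = 1, g(2.5) = 5, g(3.5) = 9.
Sum = Δu · [g(-1.5) + g(-0.5) + g(0.5) + ...].
Sum = -6.

-6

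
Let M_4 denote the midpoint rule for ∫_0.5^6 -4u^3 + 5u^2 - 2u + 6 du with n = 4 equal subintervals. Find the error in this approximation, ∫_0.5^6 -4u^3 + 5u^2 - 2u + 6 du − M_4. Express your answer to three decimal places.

Exact integral: ∫_0.5^6 f(u) du ≈ -938.89583.
M_4 = -909.43359375.
Error ≈ -938.89583 − (-909.43359375) ≈ -29.462.

-29.462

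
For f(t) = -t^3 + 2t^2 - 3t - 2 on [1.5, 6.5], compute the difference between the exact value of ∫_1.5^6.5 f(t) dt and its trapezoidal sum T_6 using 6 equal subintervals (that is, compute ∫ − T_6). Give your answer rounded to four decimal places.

Exact integral: ∫_1.5^6.5 f(t) dt ≈ -334.166667.
T_6 ≈ -339.953704.
Error ≈ -334.166667 − (-339.953704) ≈ 5.7870.

5.7870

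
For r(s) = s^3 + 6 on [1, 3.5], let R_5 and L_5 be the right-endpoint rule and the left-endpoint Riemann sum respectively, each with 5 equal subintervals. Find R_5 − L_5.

R_5 = 63.4375.
L_5 = 42.5.
R_5 − L_5 = 20.9375.

20.9375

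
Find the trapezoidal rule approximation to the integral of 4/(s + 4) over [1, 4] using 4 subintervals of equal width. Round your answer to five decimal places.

1.88457

Δs = (4 − 1)/4 = 0.75.
f(1) = 0.8, f(1.75) = 16/23, f(2.5) = 8/13, f(3.25) = 16/29, f(4) = 0.5.
T_4 = (Δs/2)·[f(s_0) + 2f(s_1) + 2f(s_2) + 2f(s_3) + f(s_4)].
Sum ≈ 1.88457.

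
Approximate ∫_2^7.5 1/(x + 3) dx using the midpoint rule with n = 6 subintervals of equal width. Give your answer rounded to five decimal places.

0.74086

Δx = (7.5 − 2)/6 = 11/12.
Midpoints: 59/24, 3.375, 103/24, 125/24, 6.125, 169/24.
f(59/24) = 24/131, f(3.375) = 8/51, f(103/24) = 24/175, f(125/24) = 24/197, f(6.125) = 8/73, f(169/24) = 24/241.
Sum = Δx · [f(59/24) + f(3.375) + f(103/24) + ...].
Sum ≈ 0.74086.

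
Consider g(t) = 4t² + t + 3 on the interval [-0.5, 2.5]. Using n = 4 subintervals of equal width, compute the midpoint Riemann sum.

32.4375

Δt = (2.5 − (-0.5))/4 = 0.75.
Midpoints: -0.125, 0.625, 1.375, 2.125.
g(-0.125) = 2.9375, g(0.625) = 5.1875, g(1.375) = 11.9375, g(2.125) = 23.1875.
Sum = Δt · [g(-0.125) + g(0.625) + g(1.375) + g(2.125)].
Sum = 32.4375.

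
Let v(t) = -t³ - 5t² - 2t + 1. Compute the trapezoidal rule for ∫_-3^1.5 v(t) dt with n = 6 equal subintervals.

Δt = (1.5 − (-3))/6 = 0.75.
v(-3) = -11, v(-2.25) = -8.421875, v(-1.5) = -3.875, v(-0.75) = 0.109375, v(0) = 1, v(0.75) = -3.734375, v(1.5) = -16.625.
T_6 = (Δt/2)·[v(t_0) + 2v(t_1) + ... + 2v(t_{5}) + v(t_6)].
Sum = -21.55078125.

-21.55078125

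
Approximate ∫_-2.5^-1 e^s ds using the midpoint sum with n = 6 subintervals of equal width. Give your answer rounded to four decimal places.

0.2851

Δs = (-1 − (-2.5))/6 = 0.25.
Midpoints: -2.375, -2.125, -1.875, -1.625, -1.375, -1.125.
f(-2.375) ≈ 0.0930, f(-2.125) ≈ 0.1194, f(-1.875) ≈ 0.1534, f(-1.625) ≈ 0.1969, f(-1.375) ≈ 0.2528, f(-1.125) ≈ 0.3247.
Sum = Δs · [f(-2.375) + f(-2.125) + f(-1.875) + ...].
Sum ≈ 0.2851.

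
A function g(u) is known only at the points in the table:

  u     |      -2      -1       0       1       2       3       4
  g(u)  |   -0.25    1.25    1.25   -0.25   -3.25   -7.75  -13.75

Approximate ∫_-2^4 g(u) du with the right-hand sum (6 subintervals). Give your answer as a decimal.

Δu = 1.
Sum = 1·[1.25 + 1.25 + (-0.25) + (-3.25) + (-7.75) + (-13.75)] = -22.5.

-22.5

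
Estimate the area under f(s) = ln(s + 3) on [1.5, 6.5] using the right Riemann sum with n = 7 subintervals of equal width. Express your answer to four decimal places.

9.8808

Δs = (6.5 − 1.5)/7 = 5/7.
Right endpoints: 31/14, 41/14, 51/14, 61/14, 71/14, 81/14, 6.5.
f(31/14) ≈ 1.6514, f(41/14) ≈ 1.7798, f(51/14) ≈ 1.8935, f(61/14) ≈ 1.9957, f(71/14) ≈ 2.0883, f(81/14) ≈ 2.1731, f(6.5) ≈ 2.2513.
Sum = Δs · [f(31/14) + f(41/14) + f(51/14) + ...].
Sum ≈ 9.8808.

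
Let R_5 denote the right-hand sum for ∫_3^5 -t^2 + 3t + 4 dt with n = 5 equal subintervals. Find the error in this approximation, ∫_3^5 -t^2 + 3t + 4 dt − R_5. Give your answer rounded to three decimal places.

2.053

Exact integral: ∫_3^5 f(t) dt ≈ -0.66667.
R_5 = -2.72.
Error ≈ -0.66667 − (-2.72) ≈ 2.053.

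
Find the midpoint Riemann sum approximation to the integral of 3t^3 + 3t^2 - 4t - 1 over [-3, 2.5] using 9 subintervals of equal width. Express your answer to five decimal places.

11.04350

Δt = (2.5 − (-3))/9 = 11/18.
Midpoints: -97/36, -25/12, -53/36, -31/36, -0.25, 13/36, 35/36, 19/12, 79/36.
f(-97/36) = -421885/15552, f(-25/12) = -3901/576, f(-53/36) = 28279/15552, f(-31/36) = 42821/15552, f(-0.25) = 0.140625, f(13/36) = -29735/15552, f(35/36) = 10943/15552, f(19/12) = 6967/576, f(79/36) = 565651/15552.
Sum = Δt · [f(-97/36) + f(-25/12) + f(-53/36) + ...].
Sum ≈ 11.04350.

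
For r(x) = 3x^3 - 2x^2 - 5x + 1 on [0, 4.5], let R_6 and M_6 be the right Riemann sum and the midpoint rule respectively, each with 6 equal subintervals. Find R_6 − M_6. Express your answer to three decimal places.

90.439

R_6 = 287.26171875.
M_6 ≈ 196.82227.
R_6 − M_6 ≈ 90.439.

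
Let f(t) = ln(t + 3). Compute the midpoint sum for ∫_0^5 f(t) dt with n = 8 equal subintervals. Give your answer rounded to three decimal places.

8.343

Δt = (5 − 0)/8 = 0.625.
Midpoints: 0.3125, 0.9375, 1.5625, 2.1875, 2.8125, 3.4375, 4.0625, 4.6875.
f(0.3125) ≈ 1.198, f(0.9375) ≈ 1.371, f(1.5625) ≈ 1.518, f(2.1875) ≈ 1.646, f(2.8125) ≈ 1.760, f(3.4375) ≈ 1.862, f(4.0625) ≈ 1.955, f(4.6875) ≈ 2.040.
Sum = Δt · [f(0.3125) + f(0.9375) + f(1.5625) + ...].
Sum ≈ 8.343.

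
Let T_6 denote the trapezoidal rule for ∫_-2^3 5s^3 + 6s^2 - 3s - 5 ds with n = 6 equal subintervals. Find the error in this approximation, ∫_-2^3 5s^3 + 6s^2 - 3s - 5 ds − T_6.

Exact integral: ∫_-2^3 f(s) ds = 118.75.
T_6 = 126.5625.
Error = 118.75 − 126.5625 = -7.8125.

-7.8125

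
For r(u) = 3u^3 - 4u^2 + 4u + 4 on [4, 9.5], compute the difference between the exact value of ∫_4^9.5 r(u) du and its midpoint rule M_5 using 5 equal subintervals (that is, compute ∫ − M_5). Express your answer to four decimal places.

31.4726

Exact integral: ∫_4^9.5 r(u) du ≈ 5029.463542.
M_5 = 4997.9909375.
Error ≈ 5029.463542 − 4997.9909375 ≈ 31.4726.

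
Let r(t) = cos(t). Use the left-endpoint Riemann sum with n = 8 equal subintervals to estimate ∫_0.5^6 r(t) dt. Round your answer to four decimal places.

-0.7571

Δt = (6 − 0.5)/8 = 0.6875.
Left endpoints: 0.5, 1.1875, 1.875, 2.5625, 3.25, 3.9375, 4.625, 5.3125.
r(0.5) ≈ 0.8776, r(1.1875) ≈ 0.3740, r(1.875) ≈ -0.2995, r(2.5625) ≈ -0.8370, r(3.25) ≈ -0.9941, r(3.9375) ≈ -0.6996, r(4.625) ≈ -0.0873, r(5.3125) ≈ 0.5647.
Sum = Δt · [r(0.5) + r(1.1875) + r(1.875) + ...].
Sum ≈ -0.7571.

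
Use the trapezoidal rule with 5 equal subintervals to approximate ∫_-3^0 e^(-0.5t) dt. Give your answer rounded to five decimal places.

7.01553

Δt = (0 − (-3))/5 = 0.6.
f(-3) ≈ 4.48169, f(-2.4) ≈ 3.32012, f(-1.8) ≈ 2.45960, f(-1.2) ≈ 1.82212, f(-0.6) ≈ 1.34986, f(0) ≈ 1.00000.
T_5 = (Δt/2)·[f(t_0) + 2f(t_1) + ... + 2f(t_{4}) + f(t_5)].
Sum ≈ 7.01553.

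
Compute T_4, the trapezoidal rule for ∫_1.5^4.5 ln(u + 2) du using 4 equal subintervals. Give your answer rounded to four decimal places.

Δu = (4.5 − 1.5)/4 = 0.75.
f(1.5) ≈ 1.2528, f(2.25) ≈ 1.4469, f(3) ≈ 1.6094, f(3.75) ≈ 1.7492, f(4.5) ≈ 1.8718.
T_4 = (Δu/2)·[f(u_0) + 2f(u_1) + 2f(u_2) + 2f(u_3) + f(u_4)].
Sum ≈ 4.7759.

4.7759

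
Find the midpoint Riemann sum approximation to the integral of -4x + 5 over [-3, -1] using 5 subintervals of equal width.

Δx = (-1 − (-3))/5 = 0.4.
Midpoints: -2.8, -2.4, -2, -1.6, -1.2.
f(-2.8) = 16.2, f(-2.4) = 14.6, f(-2) = 13, f(-1.6) = 11.4, f(-1.2) = 9.8.
Sum = Δx · [f(-2.8) + f(-2.4) + f(-2) + f(-1.6) + f(-1.2)].
Sum = 26.

26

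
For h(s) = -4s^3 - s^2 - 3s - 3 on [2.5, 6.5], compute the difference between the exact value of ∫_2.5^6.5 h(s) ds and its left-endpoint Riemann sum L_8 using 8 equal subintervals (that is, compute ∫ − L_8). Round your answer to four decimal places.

Exact integral: ∫_2.5^6.5 h(s) ds ≈ -1898.333333.
L_8 = -1636.5.
Error ≈ -1898.333333 − (-1636.5) ≈ -261.8333.

-261.8333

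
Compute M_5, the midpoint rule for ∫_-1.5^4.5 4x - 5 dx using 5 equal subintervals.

Δx = (4.5 − (-1.5))/5 = 1.2.
Midpoints: -0.9, 0.3, 1.5, 2.7, 3.9.
f(-0.9) = -8.6, f(0.3) = -3.8, f(1.5) = 1, f(2.7) = 5.8, f(3.9) = 10.6.
Sum = Δx · [f(-0.9) + f(0.3) + f(1.5) + f(2.7) + f(3.9)].
Sum = 6.

6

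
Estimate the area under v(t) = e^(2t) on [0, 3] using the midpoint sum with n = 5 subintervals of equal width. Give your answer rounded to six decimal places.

Δt = (3 − 0)/5 = 0.6.
Midpoints: 0.3, 0.9, 1.5, 2.1, 2.7.
v(0.3) ≈ 1.822119, v(0.9) ≈ 6.049647, v(1.5) ≈ 20.085537, v(2.1) ≈ 66.686331, v(2.7) ≈ 221.406416.
Sum = Δt · [v(0.3) + v(0.9) + v(1.5) + v(2.1) + v(2.7)].
Sum ≈ 189.630030.

189.630030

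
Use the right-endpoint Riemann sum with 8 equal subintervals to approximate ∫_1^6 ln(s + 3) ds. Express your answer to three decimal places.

Δs = (6 − 1)/8 = 0.625.
Right endpoints: 1.625, 2.25, 2.875, 3.5, 4.125, 4.75, 5.375, 6.
f(1.625) ≈ 1.531, f(2.25) ≈ 1.658, f(2.875) ≈ 1.771, f(3.5) ≈ 1.872, f(4.125) ≈ 1.964, f(4.75) ≈ 2.048, f(5.375) ≈ 2.125, f(6) ≈ 2.197.
Sum = Δs · [f(1.625) + f(2.25) + f(2.875) + ...].
Sum ≈ 9.479.

9.479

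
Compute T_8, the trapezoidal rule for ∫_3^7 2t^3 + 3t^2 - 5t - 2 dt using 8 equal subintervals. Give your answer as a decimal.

1373.5

Δt = (7 − 3)/8 = 0.5.
f(3) = 64, f(3.5) = 103, f(4) = 154, f(4.5) = 218.5, f(5) = 298, f(5.5) = 394, f(6) = 508, f(6.5) = 641.5, f(7) = 796.
T_8 = (Δt/2)·[f(t_0) + 2f(t_1) + ... + 2f(t_{7}) + f(t_8)].
Sum = 1373.5.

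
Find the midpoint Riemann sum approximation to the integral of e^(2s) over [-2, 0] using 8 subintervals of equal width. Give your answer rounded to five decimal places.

0.48577

Δs = (0 − (-2))/8 = 0.25.
Midpoints: -1.875, -1.625, -1.375, -1.125, -0.875, -0.625, -0.375, -0.125.
f(-1.875) ≈ 0.02352, f(-1.625) ≈ 0.03877, f(-1.375) ≈ 0.06393, f(-1.125) ≈ 0.10540, f(-0.875) ≈ 0.17377, f(-0.625) ≈ 0.28650, f(-0.375) ≈ 0.47237, f(-0.125) ≈ 0.77880.
Sum = Δs · [f(-1.875) + f(-1.625) + f(-1.375) + ...].
Sum ≈ 0.48577.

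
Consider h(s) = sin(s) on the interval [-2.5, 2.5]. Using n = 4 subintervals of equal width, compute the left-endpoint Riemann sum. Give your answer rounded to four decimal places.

-0.7481

Δs = (2.5 − (-2.5))/4 = 1.25.
Left endpoints: -2.5, -1.25, 0, 1.25.
h(-2.5) ≈ -0.5985, h(-1.25) ≈ -0.9490, h(0) ≈ 0.0000, h(1.25) ≈ 0.9490.
Sum = Δs · [h(-2.5) + h(-1.25) + h(0) + h(1.25)].
Sum ≈ -0.7481.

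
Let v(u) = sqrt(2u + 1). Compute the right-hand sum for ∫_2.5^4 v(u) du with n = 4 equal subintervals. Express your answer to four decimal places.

4.2034

Δu = (4 − 2.5)/4 = 0.375.
Right endpoints: 2.875, 3.25, 3.625, 4.
v(2.875) ≈ 2.5981, v(3.25) ≈ 2.7386, v(3.625) ≈ 2.8723, v(4) ≈ 3.0000.
Sum = Δu · [v(2.875) + v(3.25) + v(3.625) + v(4)].
Sum ≈ 4.2034.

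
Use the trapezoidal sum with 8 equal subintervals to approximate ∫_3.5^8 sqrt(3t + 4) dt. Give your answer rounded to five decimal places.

20.65214

Δt = (8 − 3.5)/8 = 0.5625.
f(3.5) ≈ 3.80789, f(4.0625) ≈ 4.02337, f(4.625) ≈ 4.22788, f(5.1875) ≈ 4.42295, f(5.75) ≈ 4.60977, f(6.3125) ≈ 4.78931, f(6.875) ≈ 4.96236, f(7.4375) ≈ 5.12957, f(8) ≈ 5.29150.
T_8 = (Δt/2)·[f(t_0) + 2f(t_1) + ... + 2f(t_{7}) + f(t_8)].
Sum ≈ 20.65214.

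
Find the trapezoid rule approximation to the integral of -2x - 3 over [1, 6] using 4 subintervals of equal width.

-50

Δx = (6 − 1)/4 = 1.25.
f(1) = -5, f(2.25) = -7.5, f(3.5) = -10, f(4.75) = -12.5, f(6) = -15.
T_4 = (Δx/2)·[f(x_0) + 2f(x_1) + 2f(x_2) + 2f(x_3) + f(x_4)].
Sum = -50.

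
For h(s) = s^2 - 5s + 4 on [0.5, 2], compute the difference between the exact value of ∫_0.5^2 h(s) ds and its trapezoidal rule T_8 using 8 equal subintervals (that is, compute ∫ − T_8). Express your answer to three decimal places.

Exact integral: ∫_0.5^2 h(s) ds = -0.75.
T_8 ≈ -0.74121.
Error ≈ -0.75 − (-0.74121) ≈ -0.009.

-0.009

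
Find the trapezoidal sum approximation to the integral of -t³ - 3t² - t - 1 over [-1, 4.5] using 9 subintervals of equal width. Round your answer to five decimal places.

-212.33989

Δt = (4.5 − (-1))/9 = 11/18.
f(-1) = -2, f(-7/18) = -5867/5832, f(2/9) = -1007/729, f(5/6) = -971/216, f(13/9) = -8542/729, f(37/18) = -142399/5832, f(8/3) = -1187/27, f(59/18) = -418301/5832, f(35/9) = -79514/729, f(4.5) = -157.375.
T_9 = (Δt/2)·[f(t_0) + 2f(t_1) + ... + 2f(t_{8}) + f(t_9)].
Sum ≈ -212.33989.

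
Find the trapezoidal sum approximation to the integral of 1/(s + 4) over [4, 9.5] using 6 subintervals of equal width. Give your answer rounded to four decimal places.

0.5240

Δs = (9.5 − 4)/6 = 11/12.
f(4) = 0.125, f(59/12) = 12/107, f(35/6) = 6/59, f(6.75) = 4/43, f(23/3) = 3/35, f(103/12) = 12/151, f(9.5) = 2/27.
T_6 = (Δs/2)·[f(s_0) + 2f(s_1) + ... + 2f(s_{5}) + f(s_6)].
Sum ≈ 0.5240.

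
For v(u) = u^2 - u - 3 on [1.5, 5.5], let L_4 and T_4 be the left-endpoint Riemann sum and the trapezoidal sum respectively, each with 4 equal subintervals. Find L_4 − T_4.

-12

L_4 = 17.
T_4 = 29.
L_4 − T_4 = -12.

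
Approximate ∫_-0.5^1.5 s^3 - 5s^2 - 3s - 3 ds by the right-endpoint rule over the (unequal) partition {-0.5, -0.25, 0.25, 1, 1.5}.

-17.85546875

Subinterval widths: 0.25, 0.5, 0.75, 0.5.
Right endpoints: -0.25, 0.25, 1, 1.5.
f(-0.25) = -2.578125, f(0.25) = -4.046875, f(1) = -10, f(1.5) = -15.375.
Sum = Σ Δs_i · f(s_i).
Sum = -17.85546875.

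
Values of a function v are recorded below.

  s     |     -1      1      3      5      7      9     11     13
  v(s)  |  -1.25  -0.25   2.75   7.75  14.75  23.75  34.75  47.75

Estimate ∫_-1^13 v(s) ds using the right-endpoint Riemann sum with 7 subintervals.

Δs = 2.
Sum = 2·[(-0.25) + 2.75 + 7.75 + 14.75 + 23.75 + 34.75 + 47.75] = 262.5.

262.5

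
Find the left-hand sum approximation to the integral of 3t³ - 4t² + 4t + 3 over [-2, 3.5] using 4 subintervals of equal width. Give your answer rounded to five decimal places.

Δt = (3.5 − (-2))/4 = 1.375.
Left endpoints: -2, -0.625, 0.75, 2.125.
f(-2) = -45, f(-0.625) = -919/512, f(0.75) = 5.015625, f(2.125) = 11379/512.
Sum = Δt · [f(-2) + f(-0.625) + f(0.75) + f(2.125)].
Sum ≈ -26.88770.

-26.88770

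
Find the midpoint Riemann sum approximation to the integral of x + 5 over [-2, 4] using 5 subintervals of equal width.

Δx = (4 − (-2))/5 = 1.2.
Midpoints: -1.4, -0.2, 1, 2.2, 3.4.
f(-1.4) = 3.6, f(-0.2) = 4.8, f(1) = 6, f(2.2) = 7.2, f(3.4) = 8.4.
Sum = Δx · [f(-1.4) + f(-0.2) + f(1) + f(2.2) + f(3.4)].
Sum = 36.

36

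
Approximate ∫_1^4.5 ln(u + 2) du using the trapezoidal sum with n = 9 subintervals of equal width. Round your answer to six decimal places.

Δu = (4.5 − 1)/9 = 7/18.
f(1) ≈ 1.098612, f(25/18) ≈ 1.220502, f(16/9) ≈ 1.329136, f(13/6) ≈ 1.427116, f(23/9) ≈ 1.516347, f(53/18) ≈ 1.598265, f(10/3) ≈ 1.673976, f(67/18) ≈ 1.744357, f(37/9) ≈ 1.810109, f(4.5) ≈ 1.871802.
T_9 = (Δu/2)·[f(u_0) + 2f(u_1) + ... + 2f(u_{8}) + f(u_9)].
Sum ≈ 5.368617.

5.368617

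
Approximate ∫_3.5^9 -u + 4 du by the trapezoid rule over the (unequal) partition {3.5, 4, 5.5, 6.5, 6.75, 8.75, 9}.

-12.375

Subinterval widths: 0.5, 1.5, 1, 0.25, 2, 0.25.
f(3.5) = 0.5, f(4) = 0, f(5.5) = -1.5, f(6.5) = -2.5, f(6.75) = -2.75, f(8.75) = -4.75, f(9) = -5.
On each subinterval the trapezoid contributes (Δu_i/2)·[f(u_{i-1}) + f(u_i)].
Sum = -12.375.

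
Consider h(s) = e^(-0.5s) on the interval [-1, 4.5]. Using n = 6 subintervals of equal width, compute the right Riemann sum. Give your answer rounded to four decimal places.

2.4331

Δs = (4.5 − (-1))/6 = 11/12.
Right endpoints: -1/12, 5/6, 1.75, 8/3, 43/12, 4.5.
h(-1/12) ≈ 1.0425, h(5/6) ≈ 0.6592, h(1.75) ≈ 0.4169, h(8/3) ≈ 0.2636, h(43/12) ≈ 0.1667, h(4.5) ≈ 0.1054.
Sum = Δs · [h(-1/12) + h(5/6) + h(1.75) + ...].
Sum ≈ 2.4331.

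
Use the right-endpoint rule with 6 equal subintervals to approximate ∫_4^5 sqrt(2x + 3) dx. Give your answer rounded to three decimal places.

3.487

Δx = (5 − 4)/6 = 1/6.
Right endpoints: 25/6, 13/3, 4.5, 14/3, 29/6, 5.
f(25/6) ≈ 3.367, f(13/3) ≈ 3.416, f(4.5) ≈ 3.464, f(14/3) ≈ 3.512, f(29/6) ≈ 3.559, f(5) ≈ 3.606.
Sum = Δx · [f(25/6) + f(13/3) + f(4.5) + ...].
Sum ≈ 3.487.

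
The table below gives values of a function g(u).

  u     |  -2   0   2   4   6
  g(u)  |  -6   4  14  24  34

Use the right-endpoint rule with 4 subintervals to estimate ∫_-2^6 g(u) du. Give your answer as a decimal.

Δu = 2.
Sum = 2·[4 + 14 + 24 + 34] = 152.

152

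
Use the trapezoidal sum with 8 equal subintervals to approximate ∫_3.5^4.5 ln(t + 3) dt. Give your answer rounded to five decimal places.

Δt = (4.5 − 3.5)/8 = 0.125.
f(3.5) ≈ 1.87180, f(3.625) ≈ 1.89085, f(3.75) ≈ 1.90954, f(3.875) ≈ 1.92789, f(4) ≈ 1.94591, f(4.125) ≈ 1.96361, f(4.25) ≈ 1.98100, f(4.375) ≈ 1.99810, f(4.5) ≈ 2.01490.
T_8 = (Δt/2)·[f(t_0) + 2f(t_1) + ... + 2f(t_{7}) + f(t_8)].
Sum ≈ 1.94503.

1.94503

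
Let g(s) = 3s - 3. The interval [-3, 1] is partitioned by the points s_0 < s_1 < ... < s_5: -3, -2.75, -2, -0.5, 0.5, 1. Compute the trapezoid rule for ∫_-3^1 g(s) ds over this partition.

-24

Subinterval widths: 0.25, 0.75, 1.5, 1, 0.5.
g(-3) = -12, g(-2.75) = -11.25, g(-2) = -9, g(-0.5) = -4.5, g(0.5) = -1.5, g(1) = 0.
On each subinterval the trapezoid contributes (Δs_i/2)·[g(s_{i-1}) + g(s_i)].
Sum = -24.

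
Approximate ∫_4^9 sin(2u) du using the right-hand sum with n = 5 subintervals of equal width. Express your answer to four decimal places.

-1.1289

Δu = (9 − 4)/5 = 1.
Right endpoints: 5, 6, 7, 8, 9.
f(5) ≈ -0.5440, f(6) ≈ -0.5366, f(7) ≈ 0.9906, f(8) ≈ -0.2879, f(9) ≈ -0.7510.
Sum = Δu · [f(5) + f(6) + f(7) + f(8) + f(9)].
Sum ≈ -1.1289.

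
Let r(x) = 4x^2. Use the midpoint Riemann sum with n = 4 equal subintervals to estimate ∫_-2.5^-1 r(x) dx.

Δx = (-1 − (-2.5))/4 = 0.375.
Midpoints: -2.3125, -1.9375, -1.5625, -1.1875.
r(-2.3125) = 21.390625, r(-1.9375) = 15.015625, r(-1.5625) = 9.765625, r(-1.1875) = 5.640625.
Sum = Δx · [r(-2.3125) + r(-1.9375) + r(-1.5625) + r(-1.1875)].
Sum = 19.4296875.

19.4296875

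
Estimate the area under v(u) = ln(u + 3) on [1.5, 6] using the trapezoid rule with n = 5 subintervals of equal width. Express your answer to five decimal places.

8.49919

Δu = (6 − 1.5)/5 = 0.9.
v(1.5) ≈ 1.50408, v(2.4) ≈ 1.68640, v(3.3) ≈ 1.84055, v(4.2) ≈ 1.97408, v(5.1) ≈ 2.09186, v(6) ≈ 2.19722.
T_5 = (Δu/2)·[v(u_0) + 2v(u_1) + ... + 2v(u_{4}) + v(u_5)].
Sum ≈ 8.49919.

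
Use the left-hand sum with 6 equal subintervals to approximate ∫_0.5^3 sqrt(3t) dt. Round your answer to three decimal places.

Δt = (3 − 0.5)/6 = 5/12.
Left endpoints: 0.5, 11/12, 4/3, 1.75, 13/6, 31/12.
f(0.5) ≈ 1.225, f(11/12) ≈ 1.658, f(4/3) ≈ 2.000, f(1.75) ≈ 2.291, f(13/6) ≈ 2.550, f(31/12) ≈ 2.784.
Sum = Δt · [f(0.5) + f(11/12) + f(4/3) + ...].
Sum ≈ 5.212.

5.212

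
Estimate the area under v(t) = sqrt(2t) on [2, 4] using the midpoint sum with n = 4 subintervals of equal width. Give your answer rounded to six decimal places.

Δt = (4 − 2)/4 = 0.5.
Midpoints: 2.25, 2.75, 3.25, 3.75.
v(2.25) ≈ 2.121320, v(2.75) ≈ 2.345208, v(3.25) ≈ 2.549510, v(3.75) ≈ 2.738613.
Sum = Δt · [v(2.25) + v(2.75) + v(3.25) + v(3.75)].
Sum ≈ 4.877325.

4.877325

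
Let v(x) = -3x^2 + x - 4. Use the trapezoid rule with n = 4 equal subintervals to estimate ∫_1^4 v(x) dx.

Δx = (4 − 1)/4 = 0.75.
v(1) = -6, v(1.75) = -11.4375, v(2.5) = -20.25, v(3.25) = -32.4375, v(4) = -48.
T_4 = (Δx/2)·[v(x_0) + 2v(x_1) + 2v(x_2) + 2v(x_3) + v(x_4)].
Sum = -68.34375.

-68.34375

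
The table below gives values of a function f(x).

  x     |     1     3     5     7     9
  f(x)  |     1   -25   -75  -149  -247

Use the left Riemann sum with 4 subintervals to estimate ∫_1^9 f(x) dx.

Δx = 2.
Sum = 2·[1 + (-25) + (-75) + (-149)] = -496.

-496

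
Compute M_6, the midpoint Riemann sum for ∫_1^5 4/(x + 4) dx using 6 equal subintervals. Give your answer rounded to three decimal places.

2.349

Δx = (5 − 1)/6 = 2/3.
Midpoints: 4/3, 2, 8/3, 10/3, 4, 14/3.
f(4/3) = 0.75, f(2) = 2/3, f(8/3) = 0.6, f(10/3) = 6/11, f(4) = 0.5, f(14/3) = 6/13.
Sum = Δx · [f(4/3) + f(2) + f(8/3) + ...].
Sum ≈ 2.349.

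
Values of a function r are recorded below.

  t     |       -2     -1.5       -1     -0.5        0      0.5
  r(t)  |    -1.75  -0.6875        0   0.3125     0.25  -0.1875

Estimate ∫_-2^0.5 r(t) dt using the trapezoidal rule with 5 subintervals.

-0.546875

Δt = 0.5.
T_5 = (0.5/2)·[(-1.75) + 2·(-0.6875) + 2·0 + 2·0.3125 + 2·0.25 + (-0.1875)] = -0.546875.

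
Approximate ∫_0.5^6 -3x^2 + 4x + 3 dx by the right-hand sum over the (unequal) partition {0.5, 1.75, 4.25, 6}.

-226.203125

Subinterval widths: 1.25, 2.5, 1.75.
Right endpoints: 1.75, 4.25, 6.
f(1.75) = 0.8125, f(4.25) = -34.1875, f(6) = -81.
Sum = Σ Δx_i · f(x_i).
Sum = -226.203125.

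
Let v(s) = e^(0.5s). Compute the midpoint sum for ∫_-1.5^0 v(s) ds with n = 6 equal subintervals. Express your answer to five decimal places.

Δs = (0 − (-1.5))/6 = 0.25.
Midpoints: -1.375, -1.125, -0.875, -0.625, -0.375, -0.125.
v(-1.375) ≈ 0.50283, v(-1.125) ≈ 0.56978, v(-0.875) ≈ 0.64565, v(-0.625) ≈ 0.73162, v(-0.375) ≈ 0.82903, v(-0.125) ≈ 0.93941.
Sum = Δs · [v(-1.375) + v(-1.125) + v(-0.875) + ...].
Sum ≈ 1.05458.

1.05458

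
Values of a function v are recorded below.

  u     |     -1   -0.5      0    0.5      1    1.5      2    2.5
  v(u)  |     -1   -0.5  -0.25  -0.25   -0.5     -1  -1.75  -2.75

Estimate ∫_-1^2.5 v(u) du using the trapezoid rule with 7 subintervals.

Δu = 0.5.
T_7 = (0.5/2)·[(-1) + 2·(-0.5) + 2·(-0.25) + 2·(-0.25) + 2·(-0.5) + 2·(-1) + 2·(-1.75) + (-2.75)] = -3.0625.

-3.0625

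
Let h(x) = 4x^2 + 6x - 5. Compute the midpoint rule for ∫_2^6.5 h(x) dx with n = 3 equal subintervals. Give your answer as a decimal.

444.375

Δx = (6.5 − 2)/3 = 1.5.
Midpoints: 2.75, 4.25, 5.75.
h(2.75) = 41.75, h(4.25) = 92.75, h(5.75) = 161.75.
Sum = Δx · [h(2.75) + h(4.25) + h(5.75)].
Sum = 444.375.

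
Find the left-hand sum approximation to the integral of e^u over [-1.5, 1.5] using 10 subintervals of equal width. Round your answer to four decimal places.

3.6517

Δu = (1.5 − (-1.5))/10 = 0.3.
Left endpoints: -1.5, -1.2, -0.9, -0.6, -0.3, 0, 0.3, 0.6, 0.9, 1.2.
f(-1.5) ≈ 0.2231, f(-1.2) ≈ 0.3012, f(-0.9) ≈ 0.4066, f(-0.6) ≈ 0.5488, f(-0.3) ≈ 0.7408, f(0) ≈ 1.0000, f(0.3) ≈ 1.3499, f(0.6) ≈ 1.8221, f(0.9) ≈ 2.4596, f(1.2) ≈ 3.3201.
Sum = Δu · [f(-1.5) + f(-1.2) + f(-0.9) + ...].
Sum ≈ 3.6517.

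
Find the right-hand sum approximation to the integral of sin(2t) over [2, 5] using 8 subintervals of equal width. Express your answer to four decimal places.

0.1282

Δt = (5 − 2)/8 = 0.375.
Right endpoints: 2.375, 2.75, 3.125, 3.5, 3.875, 4.25, 4.625, 5.
f(2.375) ≈ -0.9993, f(2.75) ≈ -0.7055, f(3.125) ≈ -0.0332, f(3.5) ≈ 0.6570, f(3.875) ≈ 0.9946, f(4.25) ≈ 0.7985, f(4.625) ≈ 0.1739, f(5) ≈ -0.5440.
Sum = Δt · [f(2.375) + f(2.75) + f(3.125) + ...].
Sum ≈ 0.1282.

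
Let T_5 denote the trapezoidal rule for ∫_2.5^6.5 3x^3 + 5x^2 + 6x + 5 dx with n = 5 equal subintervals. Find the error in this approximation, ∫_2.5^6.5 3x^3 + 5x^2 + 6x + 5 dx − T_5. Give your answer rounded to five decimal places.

Exact integral: ∫_2.5^6.5 f(x) dx ≈ 1869.1666667.
T_5 = 1888.58.
Error ≈ 1869.1666667 − 1888.58 ≈ -19.41333.

-19.41333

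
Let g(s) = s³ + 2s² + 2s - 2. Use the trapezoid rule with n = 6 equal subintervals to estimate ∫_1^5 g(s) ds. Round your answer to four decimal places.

Δs = (5 − 1)/6 = 2/3.
g(1) = 3, g(5/3) = 311/27, g(7/3) = 709/27, g(3) = 49, g(11/3) = 2201/27, g(13/3) = 3391/27, g(5) = 183.
T_6 = (Δs/2)·[g(s_0) + 2g(s_1) + ... + 2g(s_{5}) + g(s_6)].
Sum ≈ 257.9259.

257.9259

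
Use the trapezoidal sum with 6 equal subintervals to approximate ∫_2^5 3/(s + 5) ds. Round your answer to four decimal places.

1.0707

Δs = (5 − 2)/6 = 0.5.
f(2) = 3/7, f(2.5) = 0.4, f(3) = 0.375, f(3.5) = 6/17, f(4) = 1/3, f(4.5) = 6/19, f(5) = 0.3.
T_6 = (Δs/2)·[f(s_0) + 2f(s_1) + ... + 2f(s_{5}) + f(s_6)].
Sum ≈ 1.0707.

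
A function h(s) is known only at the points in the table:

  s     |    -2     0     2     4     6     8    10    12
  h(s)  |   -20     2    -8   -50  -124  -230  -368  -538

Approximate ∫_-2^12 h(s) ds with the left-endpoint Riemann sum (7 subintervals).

Δs = 2.
Sum = 2·[(-20) + 2 + (-8) + (-50) + (-124) + (-230) + (-368)] = -1596.

-1596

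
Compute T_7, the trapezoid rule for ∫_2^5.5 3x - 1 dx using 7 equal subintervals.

35.875

Δx = (5.5 − 2)/7 = 0.5.
f(2) = 5, f(2.5) = 6.5, f(3) = 8, f(3.5) = 9.5, f(4) = 11, f(4.5) = 12.5, f(5) = 14, f(5.5) = 15.5.
T_7 = (Δx/2)·[f(x_0) + 2f(x_1) + ... + 2f(x_{6}) + f(x_7)].
Sum = 35.875.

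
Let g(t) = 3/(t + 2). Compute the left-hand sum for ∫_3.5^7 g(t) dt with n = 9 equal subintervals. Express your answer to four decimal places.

Δt = (7 − 3.5)/9 = 7/18.
Left endpoints: 3.5, 35/9, 77/18, 14/3, 91/18, 49/9, 35/6, 56/9, 119/18.
g(3.5) = 6/11, g(35/9) = 27/53, g(77/18) = 54/113, g(14/3) = 0.45, g(91/18) = 54/127, g(49/9) = 27/67, g(35/6) = 18/47, g(56/9) = 27/74, g(119/18) = 54/155.
Sum = Δt · [g(3.5) + g(35/9) + g(77/18) + ...].
Sum ≈ 1.5195.

1.5195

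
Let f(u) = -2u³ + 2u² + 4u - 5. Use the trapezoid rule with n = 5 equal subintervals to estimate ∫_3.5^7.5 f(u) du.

-1199.56

Δu = (7.5 − 3.5)/5 = 0.8.
f(3.5) = -52.25, f(4.3) = -109.834, f(5.1) = -197.882, f(5.9) = -322.538, f(6.7) = -489.946, f(7.5) = -706.25.
T_5 = (Δu/2)·[f(u_0) + 2f(u_1) + ... + 2f(u_{4}) + f(u_5)].
Sum = -1199.56.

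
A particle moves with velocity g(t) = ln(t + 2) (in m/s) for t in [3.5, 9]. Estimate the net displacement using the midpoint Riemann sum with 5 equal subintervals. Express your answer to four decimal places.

11.5053

Δt = (9 − 3.5)/5 = 1.1.
Midpoints: 4.05, 5.15, 6.25, 7.35, 8.45.
g(4.05) ≈ 1.8001, g(5.15) ≈ 1.9671, g(6.25) ≈ 2.1102, g(7.35) ≈ 2.2354, g(8.45) ≈ 2.3466.
Sum = Δt · [g(4.05) + g(5.15) + g(6.25) + g(7.35) + g(8.45)].
Sum ≈ 11.5053.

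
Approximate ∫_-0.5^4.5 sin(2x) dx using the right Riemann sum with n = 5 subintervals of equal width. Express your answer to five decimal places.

1.09277

Δx = (4.5 − (-0.5))/5 = 1.
Right endpoints: 0.5, 1.5, 2.5, 3.5, 4.5.
f(0.5) ≈ 0.84147, f(1.5) ≈ 0.14112, f(2.5) ≈ -0.95892, f(3.5) ≈ 0.65699, f(4.5) ≈ 0.41212.
Sum = Δx · [f(0.5) + f(1.5) + f(2.5) + f(3.5) + f(4.5)].
Sum ≈ 1.09277.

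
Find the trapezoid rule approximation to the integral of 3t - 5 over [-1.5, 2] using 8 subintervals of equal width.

-14.875

Δt = (2 − (-1.5))/8 = 0.4375.
f(-1.5) = -9.5, f(-1.0625) = -8.1875, f(-0.625) = -6.875, f(-0.1875) = -5.5625, f(0.25) = -4.25, f(0.6875) = -2.9375, f(1.125) = -1.625, f(1.5625) = -0.3125, f(2) = 1.
T_8 = (Δt/2)·[f(t_0) + 2f(t_1) + ... + 2f(t_{7}) + f(t_8)].
Sum = -14.875.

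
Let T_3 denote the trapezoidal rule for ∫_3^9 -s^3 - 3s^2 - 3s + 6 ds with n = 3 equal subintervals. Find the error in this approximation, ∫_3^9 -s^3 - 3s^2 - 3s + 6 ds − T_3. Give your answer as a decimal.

84

Exact integral: ∫_3^9 f(s) ds = -2394.
T_3 = -2478.
Error = -2394 − (-2478) = 84.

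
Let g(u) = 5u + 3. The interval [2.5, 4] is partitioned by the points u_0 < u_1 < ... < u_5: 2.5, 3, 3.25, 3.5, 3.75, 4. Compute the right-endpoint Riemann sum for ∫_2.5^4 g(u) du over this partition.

Subinterval widths: 0.5, 0.25, 0.25, 0.25, 0.25.
Right endpoints: 3, 3.25, 3.5, 3.75, 4.
g(3) = 18, g(3.25) = 19.25, g(3.5) = 20.5, g(3.75) = 21.75, g(4) = 23.
Sum = Σ Δu_i · g(u_i).
Sum = 30.125.

30.125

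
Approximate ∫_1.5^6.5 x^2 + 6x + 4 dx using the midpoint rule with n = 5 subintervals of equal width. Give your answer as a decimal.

230

Δx = (6.5 − 1.5)/5 = 1.
Midpoints: 2, 3, 4, 5, 6.
f(2) = 20, f(3) = 31, f(4) = 44, f(5) = 59, f(6) = 76.
Sum = Δx · [f(2) + f(3) + f(4) + f(5) + f(6)].
Sum = 230.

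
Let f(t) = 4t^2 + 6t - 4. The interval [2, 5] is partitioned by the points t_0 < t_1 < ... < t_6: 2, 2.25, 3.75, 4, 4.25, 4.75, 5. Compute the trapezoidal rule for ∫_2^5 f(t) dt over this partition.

Subinterval widths: 0.25, 1.5, 0.25, 0.25, 0.5, 0.25.
f(2) = 24, f(2.25) = 29.75, f(3.75) = 74.75, f(4) = 84, f(4.25) = 93.75, f(4.75) = 114.75, f(5) = 126.
On each subinterval the trapezoid contributes (Δt_i/2)·[f(t_{i-1}) + f(t_i)].
Sum = 209.375.

209.375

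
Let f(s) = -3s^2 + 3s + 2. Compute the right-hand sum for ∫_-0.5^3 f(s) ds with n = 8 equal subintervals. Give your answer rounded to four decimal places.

Δs = (3 − (-0.5))/8 = 0.4375.
Right endpoints: -0.0625, 0.375, 0.8125, 1.25, 1.6875, 2.125, 2.5625, 3.
f(-0.0625) = 1.80078125, f(0.375) = 2.703125, f(0.8125) = 2.45703125, f(1.25) = 1.0625, f(1.6875) = -1.48046875, f(2.125) = -5.171875, f(2.5625) = -10.01171875, f(3) = -16.
Sum = Δs · [f(-0.0625) + f(0.375) + f(0.8125) + ...].
Sum ≈ -10.7803.

-10.7803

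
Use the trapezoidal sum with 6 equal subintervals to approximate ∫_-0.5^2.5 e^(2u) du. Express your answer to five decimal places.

Δu = (2.5 − (-0.5))/6 = 0.5.
f(-0.5) ≈ 0.36788, f(0) ≈ 1.00000, f(0.5) ≈ 2.71828, f(1) ≈ 7.38906, f(1.5) ≈ 20.08554, f(2) ≈ 54.59815, f(2.5) ≈ 148.41316.
T_6 = (Δu/2)·[f(u_0) + 2f(u_1) + ... + 2f(u_{5}) + f(u_6)].
Sum ≈ 80.09077.

80.09077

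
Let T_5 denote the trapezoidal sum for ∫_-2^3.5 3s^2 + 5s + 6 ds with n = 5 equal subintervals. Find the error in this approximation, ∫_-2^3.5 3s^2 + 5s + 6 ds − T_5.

Exact integral: ∫_-2^3.5 f(s) ds = 104.5.
T_5 = 107.8275.
Error = 104.5 − 107.8275 = -3.3275.

-3.3275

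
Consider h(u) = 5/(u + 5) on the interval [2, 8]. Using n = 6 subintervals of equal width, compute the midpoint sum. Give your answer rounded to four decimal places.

3.0922

Δu = (8 − 2)/6 = 1.
Midpoints: 2.5, 3.5, 4.5, 5.5, 6.5, 7.5.
h(2.5) = 2/3, h(3.5) = 10/17, h(4.5) = 10/19, h(5.5) = 10/21, h(6.5) = 10/23, h(7.5) = 0.4.
Sum = Δu · [h(2.5) + h(3.5) + h(4.5) + ...].
Sum ≈ 3.0922.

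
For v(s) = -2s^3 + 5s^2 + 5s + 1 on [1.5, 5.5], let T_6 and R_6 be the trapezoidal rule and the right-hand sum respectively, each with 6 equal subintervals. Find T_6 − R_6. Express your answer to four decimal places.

55.3333

T_6 ≈ -114.074074.
R_6 ≈ -169.407407.
T_6 − R_6 ≈ 55.3333.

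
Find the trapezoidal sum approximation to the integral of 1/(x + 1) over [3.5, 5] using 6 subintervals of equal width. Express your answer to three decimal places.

Δx = (5 − 3.5)/6 = 0.25.
f(3.5) = 2/9, f(3.75) = 4/19, f(4) = 0.2, f(4.25) = 4/21, f(4.5) = 2/11, f(4.75) = 4/23, f(5) = 1/6.
T_6 = (Δx/2)·[f(x_0) + 2f(x_1) + ... + 2f(x_{5}) + f(x_6)].
Sum ≈ 0.288.

0.288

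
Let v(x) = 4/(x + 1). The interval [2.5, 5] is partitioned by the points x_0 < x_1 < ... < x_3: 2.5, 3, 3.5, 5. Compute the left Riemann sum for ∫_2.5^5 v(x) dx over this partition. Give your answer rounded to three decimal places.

Subinterval widths: 0.5, 0.5, 1.5.
Left endpoints: 2.5, 3, 3.5.
v(2.5) = 8/7, v(3) = 1, v(3.5) = 8/9.
Sum = Σ Δx_i · v(x_i).
Sum ≈ 2.405.

2.405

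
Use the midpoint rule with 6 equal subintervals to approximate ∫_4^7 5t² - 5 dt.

Δt = (7 − 4)/6 = 0.5.
Midpoints: 4.25, 4.75, 5.25, 5.75, 6.25, 6.75.
f(4.25) = 85.3125, f(4.75) = 107.8125, f(5.25) = 132.8125, f(5.75) = 160.3125, f(6.25) = 190.3125, f(6.75) = 222.8125.
Sum = Δt · [f(4.25) + f(4.75) + f(5.25) + ...].
Sum = 449.6875.

449.6875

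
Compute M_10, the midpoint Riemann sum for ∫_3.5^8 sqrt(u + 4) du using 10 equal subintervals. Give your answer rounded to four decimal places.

14.0201

Δu = (8 − 3.5)/10 = 0.45.
Midpoints: 3.725, 4.175, 4.625, 5.075, 5.525, 5.975, 6.425, 6.875, 7.325, 7.775.
f(3.725) ≈ 2.7794, f(4.175) ≈ 2.8592, f(4.625) ≈ 2.9368, f(5.075) ≈ 3.0125, f(5.525) ≈ 3.0863, f(5.975) ≈ 3.1583, f(6.425) ≈ 3.2288, f(6.875) ≈ 3.2977, f(7.325) ≈ 3.3653, f(7.775) ≈ 3.4315.
Sum = Δu · [f(3.725) + f(4.175) + f(4.625) + ...].
Sum ≈ 14.0201.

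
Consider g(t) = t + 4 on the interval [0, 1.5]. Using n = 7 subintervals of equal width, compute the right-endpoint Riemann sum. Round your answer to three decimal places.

7.286

Δt = (1.5 − 0)/7 = 3/14.
Right endpoints: 3/14, 3/7, 9/14, 6/7, 15/14, 9/7, 1.5.
g(3/14) = 59/14, g(3/7) = 31/7, g(9/14) = 65/14, g(6/7) = 34/7, g(15/14) = 71/14, g(9/7) = 37/7, g(1.5) = 5.5.
Sum = Δt · [g(3/14) + g(3/7) + g(9/14) + ...].
Sum ≈ 7.286.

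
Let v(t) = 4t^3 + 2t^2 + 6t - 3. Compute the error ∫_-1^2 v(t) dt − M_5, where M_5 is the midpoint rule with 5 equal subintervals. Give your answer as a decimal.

Exact integral: ∫_-1^2 v(t) dt = 21.
M_5 = 20.28.
Error = 21 − 20.28 = 0.72.

0.72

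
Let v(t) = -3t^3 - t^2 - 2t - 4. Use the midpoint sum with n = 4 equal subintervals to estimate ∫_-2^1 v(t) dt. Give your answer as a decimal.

-1.2421875

Δt = (1 − (-2))/4 = 0.75.
Midpoints: -1.625, -0.875, -0.125, 0.625.
v(-1.625) = 4855/512, v(-0.875) = -515/512, v(-0.125) = -1925/512, v(0.625) = -3263/512.
Sum = Δt · [v(-1.625) + v(-0.875) + v(-0.125) + v(0.625)].
Sum = -1.2421875.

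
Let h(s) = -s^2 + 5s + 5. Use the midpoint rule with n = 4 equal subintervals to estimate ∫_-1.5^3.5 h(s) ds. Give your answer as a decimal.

35.234375

Δs = (3.5 − (-1.5))/4 = 1.25.
Midpoints: -0.875, 0.375, 1.625, 2.875.
h(-0.875) = -0.140625, h(0.375) = 6.734375, h(1.625) = 10.484375, h(2.875) = 11.109375.
Sum = Δs · [h(-0.875) + h(0.375) + h(1.625) + h(2.875)].
Sum = 35.234375.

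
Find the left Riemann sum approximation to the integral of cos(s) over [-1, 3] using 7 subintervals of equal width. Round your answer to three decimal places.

1.393

Δs = (3 − (-1))/7 = 4/7.
Left endpoints: -1, -3/7, 1/7, 5/7, 9/7, 13/7, 17/7.
f(-1) ≈ 0.540, f(-3/7) ≈ 0.910, f(1/7) ≈ 0.990, f(5/7) ≈ 0.756, f(9/7) ≈ 0.281, f(13/7) ≈ -0.282, f(17/7) ≈ -0.756.
Sum = Δs · [f(-1) + f(-3/7) + f(1/7) + ...].
Sum ≈ 1.393.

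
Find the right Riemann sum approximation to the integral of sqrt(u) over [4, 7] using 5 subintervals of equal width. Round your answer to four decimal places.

7.2054

Δu = (7 − 4)/5 = 0.6.
Right endpoints: 4.6, 5.2, 5.8, 6.4, 7.
f(4.6) ≈ 2.1448, f(5.2) ≈ 2.2804, f(5.8) ≈ 2.4083, f(6.4) ≈ 2.5298, f(7) ≈ 2.6458.
Sum = Δu · [f(4.6) + f(5.2) + f(5.8) + f(6.4) + f(7)].
Sum ≈ 7.2054.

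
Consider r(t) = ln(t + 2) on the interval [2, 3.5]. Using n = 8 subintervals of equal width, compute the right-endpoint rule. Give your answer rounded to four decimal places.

2.3606

Δt = (3.5 − 2)/8 = 0.1875.
Right endpoints: 2.1875, 2.375, 2.5625, 2.75, 2.9375, 3.125, 3.3125, 3.5.
r(2.1875) ≈ 1.4321, r(2.375) ≈ 1.4759, r(2.5625) ≈ 1.5179, r(2.75) ≈ 1.5581, r(2.9375) ≈ 1.5969, r(3.125) ≈ 1.6341, r(3.3125) ≈ 1.6701, r(3.5) ≈ 1.7047.
Sum = Δt · [r(2.1875) + r(2.375) + r(2.5625) + ...].
Sum ≈ 2.3606.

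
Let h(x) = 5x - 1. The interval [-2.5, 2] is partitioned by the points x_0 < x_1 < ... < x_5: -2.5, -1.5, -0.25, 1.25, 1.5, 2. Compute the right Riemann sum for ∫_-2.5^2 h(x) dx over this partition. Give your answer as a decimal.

Subinterval widths: 1, 1.25, 1.5, 0.25, 0.5.
Right endpoints: -1.5, -0.25, 1.25, 1.5, 2.
h(-1.5) = -8.5, h(-0.25) = -2.25, h(1.25) = 5.25, h(1.5) = 6.5, h(2) = 9.
Sum = Σ Δx_i · h(x_i).
Sum = 2.6875.

2.6875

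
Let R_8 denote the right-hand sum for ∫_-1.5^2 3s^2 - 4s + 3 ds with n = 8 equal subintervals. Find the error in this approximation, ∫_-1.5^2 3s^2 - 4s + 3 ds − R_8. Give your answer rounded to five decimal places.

Exact integral: ∫_-1.5^2 f(s) ds = 18.375.
R_8 ≈ 16.7958984.
Error ≈ 18.375 − 16.7958984 ≈ 1.57910.

1.57910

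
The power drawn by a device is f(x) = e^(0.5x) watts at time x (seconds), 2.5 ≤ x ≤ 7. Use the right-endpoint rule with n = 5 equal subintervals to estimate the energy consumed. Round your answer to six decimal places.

Δx = (7 − 2.5)/5 = 0.9.
Right endpoints: 3.4, 4.3, 5.2, 6.1, 7.
f(3.4) ≈ 5.473947, f(4.3) ≈ 8.584858, f(5.2) ≈ 13.463738, f(6.1) ≈ 21.115344, f(7) ≈ 33.115452.
Sum = Δx · [f(3.4) + f(4.3) + f(5.2) + f(6.1) + f(7)].
Sum ≈ 73.578006.

73.578006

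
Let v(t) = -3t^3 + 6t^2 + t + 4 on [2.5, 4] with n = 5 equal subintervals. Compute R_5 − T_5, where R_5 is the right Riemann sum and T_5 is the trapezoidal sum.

-12.76875

R_5 = -68.37.
T_5 = -55.60125.
R_5 − T_5 = -12.76875.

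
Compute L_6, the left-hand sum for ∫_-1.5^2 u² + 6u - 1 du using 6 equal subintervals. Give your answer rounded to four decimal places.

Δu = (2 − (-1.5))/6 = 7/12.
Left endpoints: -1.5, -11/12, -1/3, 0.25, 5/6, 17/12.
f(-1.5) = -7.75, f(-11/12) = -815/144, f(-1/3) = -26/9, f(0.25) = 0.5625, f(5/6) = 169/36, f(17/12) = 1369/144.
Sum = Δu · [f(-1.5) + f(-11/12) + f(-1/3) + ...].
Sum ≈ -0.8953.

-0.8953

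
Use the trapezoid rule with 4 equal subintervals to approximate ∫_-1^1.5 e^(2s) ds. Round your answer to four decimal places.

11.2413

Δs = (1.5 − (-1))/4 = 0.625.
f(-1) ≈ 0.1353, f(-0.375) ≈ 0.4724, f(0.25) ≈ 1.6487, f(0.875) ≈ 5.7546, f(1.5) ≈ 20.0855.
T_4 = (Δs/2)·[f(s_0) + 2f(s_1) + 2f(s_2) + 2f(s_3) + f(s_4)].
Sum ≈ 11.2413.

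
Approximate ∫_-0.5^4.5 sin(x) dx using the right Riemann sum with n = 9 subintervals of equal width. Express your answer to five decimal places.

Δx = (4.5 − (-0.5))/9 = 5/9.
Right endpoints: 1/18, 11/18, 7/6, 31/18, 41/18, 17/6, 61/18, 71/18, 4.5.
f(1/18) ≈ 0.05553, f(11/18) ≈ 0.57378, f(7/6) ≈ 0.91944, f(31/18) ≈ 0.98856, f(41/18) ≈ 0.76033, f(17/6) ≈ 0.30340, f(61/18) ≈ -0.24478, f(71/18) ≈ -0.71934, f(4.5) ≈ -0.97753.
Sum = Δx · [f(1/18) + f(11/18) + f(7/6) + ...].
Sum ≈ 0.92188.

0.92188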